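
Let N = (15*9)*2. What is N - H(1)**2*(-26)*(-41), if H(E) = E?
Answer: -796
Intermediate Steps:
N = 270 (N = 135*2 = 270)
N - H(1)**2*(-26)*(-41) = 270 - 1**2*(-26)*(-41) = 270 - 1*(-26)*(-41) = 270 - (-26)*(-41) = 270 - 1*1066 = 270 - 1066 = -796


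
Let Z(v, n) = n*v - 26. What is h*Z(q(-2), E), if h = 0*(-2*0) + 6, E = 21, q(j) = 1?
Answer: -30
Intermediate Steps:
Z(v, n) = -26 + n*v
h = 6 (h = 0*0 + 6 = 0 + 6 = 6)
h*Z(q(-2), E) = 6*(-26 + 21*1) = 6*(-26 + 21) = 6*(-5) = -30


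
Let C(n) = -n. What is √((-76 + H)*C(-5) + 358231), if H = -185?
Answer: √356926 ≈ 597.43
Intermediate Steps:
√((-76 + H)*C(-5) + 358231) = √((-76 - 185)*(-1*(-5)) + 358231) = √(-261*5 + 358231) = √(-1305 + 358231) = √356926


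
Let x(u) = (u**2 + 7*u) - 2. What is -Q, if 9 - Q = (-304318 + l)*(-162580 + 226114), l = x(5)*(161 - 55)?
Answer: -18943932789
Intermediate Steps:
x(u) = -2 + u**2 + 7*u
l = 6148 (l = (-2 + 5**2 + 7*5)*(161 - 55) = (-2 + 25 + 35)*106 = 58*106 = 6148)
Q = 18943932789 (Q = 9 - (-304318 + 6148)*(-162580 + 226114) = 9 - (-298170)*63534 = 9 - 1*(-18943932780) = 9 + 18943932780 = 18943932789)
-Q = -1*18943932789 = -18943932789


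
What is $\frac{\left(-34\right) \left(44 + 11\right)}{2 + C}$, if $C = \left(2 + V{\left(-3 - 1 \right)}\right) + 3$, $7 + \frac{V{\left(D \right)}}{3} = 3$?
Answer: $374$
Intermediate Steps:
$V{\left(D \right)} = -12$ ($V{\left(D \right)} = -21 + 3 \cdot 3 = -21 + 9 = -12$)
$C = -7$ ($C = \left(2 - 12\right) + 3 = -10 + 3 = -7$)
$\frac{\left(-34\right) \left(44 + 11\right)}{2 + C} = \frac{\left(-34\right) \left(44 + 11\right)}{2 - 7} = \frac{\left(-34\right) 55}{-5} = \left(-1870\right) \left(- \frac{1}{5}\right) = 374$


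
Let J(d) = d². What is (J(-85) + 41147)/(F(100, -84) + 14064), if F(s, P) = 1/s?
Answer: 4837200/1406401 ≈ 3.4394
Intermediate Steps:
(J(-85) + 41147)/(F(100, -84) + 14064) = ((-85)² + 41147)/(1/100 + 14064) = (7225 + 41147)/(1/100 + 14064) = 48372/(1406401/100) = 48372*(100/1406401) = 4837200/1406401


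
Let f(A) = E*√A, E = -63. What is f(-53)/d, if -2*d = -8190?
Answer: -I*√53/65 ≈ -0.112*I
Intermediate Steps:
d = 4095 (d = -½*(-8190) = 4095)
f(A) = -63*√A
f(-53)/d = -63*I*√53/4095 = -63*I*√53*(1/4095) = -I*√53/65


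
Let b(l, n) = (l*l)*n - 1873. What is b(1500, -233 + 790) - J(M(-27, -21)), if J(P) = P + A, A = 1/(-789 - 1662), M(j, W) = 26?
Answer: 3071711095552/2451 ≈ 1.2532e+9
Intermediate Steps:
A = -1/2451 (A = 1/(-2451) = -1/2451 ≈ -0.00040800)
b(l, n) = -1873 + n*l² (b(l, n) = l²*n - 1873 = n*l² - 1873 = -1873 + n*l²)
J(P) = -1/2451 + P (J(P) = P - 1/2451 = -1/2451 + P)
b(1500, -233 + 790) - J(M(-27, -21)) = (-1873 + (-233 + 790)*1500²) - (-1/2451 + 26) = (-1873 + 557*2250000) - 1*63725/2451 = (-1873 + 1253250000) - 63725/2451 = 1253248127 - 63725/2451 = 3071711095552/2451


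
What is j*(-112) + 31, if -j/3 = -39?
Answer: -13073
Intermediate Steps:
j = 117 (j = -3*(-39) = 117)
j*(-112) + 31 = 117*(-112) + 31 = -13104 + 31 = -13073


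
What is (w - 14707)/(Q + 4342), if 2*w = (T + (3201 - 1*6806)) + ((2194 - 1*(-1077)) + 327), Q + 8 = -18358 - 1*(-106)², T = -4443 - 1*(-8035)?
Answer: 25829/50520 ≈ 0.51126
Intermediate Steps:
T = 3592 (T = -4443 + 8035 = 3592)
Q = -29602 (Q = -8 + (-18358 - 1*(-106)²) = -8 + (-18358 - 1*11236) = -8 + (-18358 - 11236) = -8 - 29594 = -29602)
w = 3585/2 (w = ((3592 + (3201 - 1*6806)) + ((2194 - 1*(-1077)) + 327))/2 = ((3592 + (3201 - 6806)) + ((2194 + 1077) + 327))/2 = ((3592 - 3605) + (3271 + 327))/2 = (-13 + 3598)/2 = (½)*3585 = 3585/2 ≈ 1792.5)
(w - 14707)/(Q + 4342) = (3585/2 - 14707)/(-29602 + 4342) = -25829/2/(-25260) = -25829/2*(-1/25260) = 25829/50520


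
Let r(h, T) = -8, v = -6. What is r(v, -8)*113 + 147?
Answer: -757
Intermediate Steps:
r(v, -8)*113 + 147 = -8*113 + 147 = -904 + 147 = -757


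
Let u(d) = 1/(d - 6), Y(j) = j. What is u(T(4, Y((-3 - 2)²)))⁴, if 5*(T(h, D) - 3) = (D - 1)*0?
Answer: 1/81 ≈ 0.012346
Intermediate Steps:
T(h, D) = 3 (T(h, D) = 3 + ((D - 1)*0)/5 = 3 + ((-1 + D)*0)/5 = 3 + (⅕)*0 = 3 + 0 = 3)
u(d) = 1/(-6 + d)
u(T(4, Y((-3 - 2)²)))⁴ = (1/(-6 + 3))⁴ = (1/(-3))⁴ = (-⅓)⁴ = 1/81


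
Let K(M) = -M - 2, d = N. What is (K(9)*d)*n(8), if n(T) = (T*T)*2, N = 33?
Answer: -46464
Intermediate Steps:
d = 33
K(M) = -2 - M
n(T) = 2*T² (n(T) = T²*2 = 2*T²)
(K(9)*d)*n(8) = ((-2 - 1*9)*33)*(2*8²) = ((-2 - 9)*33)*(2*64) = -11*33*128 = -363*128 = -46464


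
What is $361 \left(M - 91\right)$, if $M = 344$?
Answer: $91333$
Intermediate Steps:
$361 \left(M - 91\right) = 361 \left(344 - 91\right) = 361 \cdot 253 = 91333$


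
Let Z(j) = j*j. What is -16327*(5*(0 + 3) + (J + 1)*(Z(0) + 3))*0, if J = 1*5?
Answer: 0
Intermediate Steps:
Z(j) = j²
J = 5
-16327*(5*(0 + 3) + (J + 1)*(Z(0) + 3))*0 = -16327*(5*(0 + 3) + (5 + 1)*(0² + 3))*0 = -16327*(5*3 + 6*(0 + 3))*0 = -16327*(15 + 6*3)*0 = -16327*(15 + 18)*0 = -538791*0 = -16327*0 = 0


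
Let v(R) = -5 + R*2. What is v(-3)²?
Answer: 121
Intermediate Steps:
v(R) = -5 + 2*R
v(-3)² = (-5 + 2*(-3))² = (-5 - 6)² = (-11)² = 121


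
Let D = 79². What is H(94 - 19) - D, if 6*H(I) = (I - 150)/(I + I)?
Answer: -74893/12 ≈ -6241.1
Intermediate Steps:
H(I) = (-150 + I)/(12*I) (H(I) = ((I - 150)/(I + I))/6 = ((-150 + I)/((2*I)))/6 = ((-150 + I)*(1/(2*I)))/6 = ((-150 + I)/(2*I))/6 = (-150 + I)/(12*I))
D = 6241
H(94 - 19) - D = (-150 + (94 - 19))/(12*(94 - 19)) - 1*6241 = (1/12)*(-150 + 75)/75 - 6241 = (1/12)*(1/75)*(-75) - 6241 = -1/12 - 6241 = -74893/12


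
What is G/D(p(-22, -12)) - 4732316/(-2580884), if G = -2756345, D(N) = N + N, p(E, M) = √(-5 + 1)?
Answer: 1183079/645221 + 2756345*I/4 ≈ 1.8336 + 6.8909e+5*I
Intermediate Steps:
p(E, M) = 2*I (p(E, M) = √(-4) = 2*I)
D(N) = 2*N
G/D(p(-22, -12)) - 4732316/(-2580884) = -2756345*(-I/4) - 4732316/(-2580884) = -2756345*(-I/4) - 4732316*(-1/2580884) = -(-2756345)*I/4 + 1183079/645221 = 2756345*I/4 + 1183079/645221 = 1183079/645221 + 2756345*I/4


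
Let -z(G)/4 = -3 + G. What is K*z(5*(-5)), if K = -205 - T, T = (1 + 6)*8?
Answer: -29232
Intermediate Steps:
T = 56 (T = 7*8 = 56)
z(G) = 12 - 4*G (z(G) = -4*(-3 + G) = 12 - 4*G)
K = -261 (K = -205 - 1*56 = -205 - 56 = -261)
K*z(5*(-5)) = -261*(12 - 20*(-5)) = -261*(12 - 4*(-25)) = -261*(12 + 100) = -261*112 = -29232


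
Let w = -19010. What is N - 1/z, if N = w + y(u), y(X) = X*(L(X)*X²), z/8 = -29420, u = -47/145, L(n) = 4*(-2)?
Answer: -2727988594900227/143504876000 ≈ -19010.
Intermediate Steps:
L(n) = -8
u = -47/145 (u = -47*1/145 = -47/145 ≈ -0.32414)
z = -235360 (z = 8*(-29420) = -235360)
y(X) = -8*X³ (y(X) = X*(-8*X²) = -8*X³)
N = -57953530666/3048625 (N = -19010 - 8*(-47/145)³ = -19010 - 8*(-103823/3048625) = -19010 + 830584/3048625 = -57953530666/3048625 ≈ -19010.)
N - 1/z = -57953530666/3048625 - 1/(-235360) = -57953530666/3048625 - 1*(-1/235360) = -57953530666/3048625 + 1/235360 = -2727988594900227/143504876000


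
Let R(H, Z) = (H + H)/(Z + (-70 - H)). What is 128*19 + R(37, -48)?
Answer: 376886/155 ≈ 2431.5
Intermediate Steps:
R(H, Z) = 2*H/(-70 + Z - H) (R(H, Z) = (2*H)/(-70 + Z - H) = 2*H/(-70 + Z - H))
128*19 + R(37, -48) = 128*19 - 2*37/(70 + 37 - 1*(-48)) = 2432 - 2*37/(70 + 37 + 48) = 2432 - 2*37/155 = 2432 - 2*37*1/155 = 2432 - 74/155 = 376886/155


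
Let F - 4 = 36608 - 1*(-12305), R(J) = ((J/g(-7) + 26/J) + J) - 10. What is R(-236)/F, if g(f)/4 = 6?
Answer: -45302/8658309 ≈ -0.0052322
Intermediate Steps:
g(f) = 24 (g(f) = 4*6 = 24)
R(J) = -10 + 26/J + 25*J/24 (R(J) = ((J/24 + 26/J) + J) - 10 = ((26/J + J/24) + J) - 10 = (26/J + 25*J/24) - 10 = -10 + 26/J + 25*J/24)
F = 48917 (F = 4 + (36608 - 1*(-12305)) = 4 + (36608 + 12305) = 4 + 48913 = 48917)
R(-236)/F = (-10 + 26/(-236) + (25/24)*(-236))/48917 = (-10 + 26*(-1/236) - 1475/6)*(1/48917) = (-10 - 13/118 - 1475/6)*(1/48917) = -45302/177*1/48917 = -45302/8658309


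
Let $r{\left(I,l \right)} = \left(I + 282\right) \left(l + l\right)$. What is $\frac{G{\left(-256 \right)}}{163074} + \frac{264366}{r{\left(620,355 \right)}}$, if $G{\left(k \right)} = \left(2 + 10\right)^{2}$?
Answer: $\frac{3600286797}{8702987590} \approx 0.41368$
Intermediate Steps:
$r{\left(I,l \right)} = 2 l \left(282 + I\right)$ ($r{\left(I,l \right)} = \left(282 + I\right) 2 l = 2 l \left(282 + I\right)$)
$G{\left(k \right)} = 144$ ($G{\left(k \right)} = 12^{2} = 144$)
$\frac{G{\left(-256 \right)}}{163074} + \frac{264366}{r{\left(620,355 \right)}} = \frac{144}{163074} + \frac{264366}{2 \cdot 355 \left(282 + 620\right)} = 144 \cdot \frac{1}{163074} + \frac{264366}{2 \cdot 355 \cdot 902} = \frac{24}{27179} + \frac{264366}{640420} = \frac{24}{27179} + 264366 \cdot \frac{1}{640420} = \frac{24}{27179} + \frac{132183}{320210} = \frac{3600286797}{8702987590}$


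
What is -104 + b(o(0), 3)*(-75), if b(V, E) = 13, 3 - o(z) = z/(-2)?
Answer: -1079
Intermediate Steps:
o(z) = 3 + z/2 (o(z) = 3 - z/(-2) = 3 - z*(-1)/2 = 3 - (-1)*z/2 = 3 + z/2)
-104 + b(o(0), 3)*(-75) = -104 + 13*(-75) = -104 - 975 = -1079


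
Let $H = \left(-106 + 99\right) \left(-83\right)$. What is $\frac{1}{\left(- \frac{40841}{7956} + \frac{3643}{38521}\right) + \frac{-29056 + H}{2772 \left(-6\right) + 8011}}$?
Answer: $- \frac{2642104388196}{4586179558213} \approx -0.5761$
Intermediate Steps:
$H = 581$ ($H = \left(-7\right) \left(-83\right) = 581$)
$\frac{1}{\left(- \frac{40841}{7956} + \frac{3643}{38521}\right) + \frac{-29056 + H}{2772 \left(-6\right) + 8011}} = \frac{1}{\left(- \frac{40841}{7956} + \frac{3643}{38521}\right) + \frac{-29056 + 581}{2772 \left(-6\right) + 8011}} = \frac{1}{\left(\left(-40841\right) \frac{1}{7956} + 3643 \cdot \frac{1}{38521}\right) - \frac{28475}{-16632 + 8011}} = \frac{1}{\left(- \frac{40841}{7956} + \frac{3643}{38521}\right) - \frac{28475}{-8621}} = \frac{1}{- \frac{1544252453}{306473076} - - \frac{28475}{8621}} = \frac{1}{- \frac{1544252453}{306473076} + \frac{28475}{8621}} = \frac{1}{- \frac{4586179558213}{2642104388196}} = - \frac{2642104388196}{4586179558213}$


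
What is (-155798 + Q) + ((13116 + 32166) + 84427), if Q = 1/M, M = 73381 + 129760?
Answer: -5299745548/203141 ≈ -26089.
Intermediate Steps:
M = 203141
Q = 1/203141 ≈ 4.9227e-6
(-155798 + Q) + ((13116 + 32166) + 84427) = (-155798 + 1/203141) + ((13116 + 32166) + 84427) = -31648961517/203141 + (45282 + 84427) = -31648961517/203141 + 129709 = -5299745548/203141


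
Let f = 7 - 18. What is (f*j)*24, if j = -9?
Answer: 2376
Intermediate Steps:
f = -11
(f*j)*24 = -11*(-9)*24 = 99*24 = 2376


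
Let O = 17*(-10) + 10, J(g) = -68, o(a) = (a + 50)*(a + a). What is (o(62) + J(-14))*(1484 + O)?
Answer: 18297680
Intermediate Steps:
o(a) = 2*a*(50 + a) (o(a) = (50 + a)*(2*a) = 2*a*(50 + a))
O = -160 (O = -170 + 10 = -160)
(o(62) + J(-14))*(1484 + O) = (2*62*(50 + 62) - 68)*(1484 - 160) = (2*62*112 - 68)*1324 = (13888 - 68)*1324 = 13820*1324 = 18297680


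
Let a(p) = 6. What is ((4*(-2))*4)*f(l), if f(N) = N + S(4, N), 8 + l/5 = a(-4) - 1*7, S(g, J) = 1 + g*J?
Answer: 7168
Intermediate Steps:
S(g, J) = 1 + J*g
l = -45 (l = -40 + 5*(6 - 1*7) = -40 + 5*(6 - 7) = -40 + 5*(-1) = -40 - 5 = -45)
f(N) = 1 + 5*N (f(N) = N + (1 + N*4) = N + (1 + 4*N) = 1 + 5*N)
((4*(-2))*4)*f(l) = ((4*(-2))*4)*(1 + 5*(-45)) = (-8*4)*(1 - 225) = -32*(-224) = 7168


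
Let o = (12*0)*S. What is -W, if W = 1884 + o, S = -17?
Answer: -1884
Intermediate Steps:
o = 0 (o = (12*0)*(-17) = 0*(-17) = 0)
W = 1884 (W = 1884 + 0 = 1884)
-W = -1*1884 = -1884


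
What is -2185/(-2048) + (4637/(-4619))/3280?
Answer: 2068372039/1939240960 ≈ 1.0666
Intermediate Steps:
-2185/(-2048) + (4637/(-4619))/3280 = -2185*(-1/2048) + (4637*(-1/4619))*(1/3280) = 2185/2048 - 4637/4619*1/3280 = 2185/2048 - 4637/15150320 = 2068372039/1939240960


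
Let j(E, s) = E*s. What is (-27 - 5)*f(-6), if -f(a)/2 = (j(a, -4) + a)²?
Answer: 20736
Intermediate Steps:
f(a) = -18*a² (f(a) = -2*(a*(-4) + a)² = -2*(-4*a + a)² = -2*9*a² = -18*a²)
(-27 - 5)*f(-6) = (-27 - 5)*(-18*(-6)²) = -(-576)*36 = -32*(-648) = 20736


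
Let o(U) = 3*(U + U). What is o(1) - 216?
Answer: -210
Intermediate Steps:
o(U) = 6*U (o(U) = 3*(2*U) = 6*U)
o(1) - 216 = 6*1 - 216 = 6 - 216 = -210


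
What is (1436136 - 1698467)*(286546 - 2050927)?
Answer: 462851832111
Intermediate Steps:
(1436136 - 1698467)*(286546 - 2050927) = -262331*(-1764381) = 462851832111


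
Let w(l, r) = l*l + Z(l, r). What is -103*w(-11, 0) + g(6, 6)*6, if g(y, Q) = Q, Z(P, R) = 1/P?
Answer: -136594/11 ≈ -12418.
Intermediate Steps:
w(l, r) = 1/l + l² (w(l, r) = l*l + 1/l = l² + 1/l = 1/l + l²)
-103*w(-11, 0) + g(6, 6)*6 = -103*(1 + (-11)³)/(-11) + 6*6 = -(-103)*(1 - 1331)/11 + 36 = -(-103)*(-1330)/11 + 36 = -103*1330/11 + 36 = -136990/11 + 36 = -136594/11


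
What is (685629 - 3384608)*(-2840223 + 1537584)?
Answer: 3515795305581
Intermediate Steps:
(685629 - 3384608)*(-2840223 + 1537584) = -2698979*(-1302639) = 3515795305581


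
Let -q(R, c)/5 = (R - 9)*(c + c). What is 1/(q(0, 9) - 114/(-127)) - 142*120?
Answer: -1754847233/102984 ≈ -17040.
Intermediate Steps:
q(R, c) = -10*c*(-9 + R) (q(R, c) = -5*(R - 9)*(c + c) = -5*(-9 + R)*2*c = -10*c*(-9 + R))
1/(q(0, 9) - 114/(-127)) - 142*120 = 1/(10*9*(9 - 1*0) - 114/(-127)) - 142*120 = 1/(10*9*(9 + 0) - 114*(-1/127)) - 17040 = 1/(10*9*9 + 114/127) - 17040 = 1/(810 + 114/127) - 17040 = 1/(102984/127) - 17040 = 127/102984 - 17040 = -1754847233/102984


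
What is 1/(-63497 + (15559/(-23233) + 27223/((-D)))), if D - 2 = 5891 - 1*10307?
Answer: -102550462/6511082891081 ≈ -1.5750e-5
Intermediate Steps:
D = -4414 (D = 2 + (5891 - 1*10307) = 2 + (5891 - 10307) = 2 - 4416 = -4414)
1/(-63497 + (15559/(-23233) + 27223/((-D)))) = 1/(-63497 + (15559/(-23233) + 27223/((-1*(-4414))))) = 1/(-63497 + (15559*(-1/23233) + 27223/4414)) = 1/(-63497 + (-15559/23233 + 27223*(1/4414))) = 1/(-63497 + (-15559/23233 + 27223/4414)) = 1/(-63497 + 563794533/102550462) = 1/(-6511082891081/102550462) = -102550462/6511082891081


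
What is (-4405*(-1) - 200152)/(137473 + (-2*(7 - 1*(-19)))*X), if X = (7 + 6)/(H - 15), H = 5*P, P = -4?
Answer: -2283715/1604077 ≈ -1.4237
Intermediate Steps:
H = -20 (H = 5*(-4) = -20)
X = -13/35 (X = (7 + 6)/(-20 - 15) = 13/(-35) = 13*(-1/35) = -13/35 ≈ -0.37143)
(-4405*(-1) - 200152)/(137473 + (-2*(7 - 1*(-19)))*X) = (-4405*(-1) - 200152)/(137473 - 2*(7 - 1*(-19))*(-13/35)) = (4405 - 200152)/(137473 - 2*(7 + 19)*(-13/35)) = -195747/(137473 - 2*26*(-13/35)) = -195747/(137473 - 52*(-13/35)) = -195747/(137473 + 676/35) = -195747/4812231/35 = -195747*35/4812231 = -2283715/1604077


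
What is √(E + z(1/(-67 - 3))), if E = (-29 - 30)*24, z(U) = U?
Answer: I*√6938470/70 ≈ 37.63*I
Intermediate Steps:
E = -1416 (E = -59*24 = -1416)
√(E + z(1/(-67 - 3))) = √(-1416 + 1/(-67 - 3)) = √(-1416 + 1/(-70)) = √(-1416 - 1/70) = √(-99121/70) = I*√6938470/70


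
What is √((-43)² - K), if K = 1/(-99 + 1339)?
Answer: 21*√1611690/620 ≈ 43.000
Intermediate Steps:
K = 1/1240 ≈ 0.00080645
√((-43)² - K) = √((-43)² - 1*1/1240) = √(1849 - 1/1240) = √(2292759/1240) = 21*√1611690/620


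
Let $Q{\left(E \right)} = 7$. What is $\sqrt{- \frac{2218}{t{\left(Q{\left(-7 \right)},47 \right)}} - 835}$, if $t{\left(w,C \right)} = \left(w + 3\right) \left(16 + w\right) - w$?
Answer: $\frac{i \sqrt{42018329}}{223} \approx 29.068 i$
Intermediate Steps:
$t{\left(w,C \right)} = - w + \left(3 + w\right) \left(16 + w\right)$ ($t{\left(w,C \right)} = \left(3 + w\right) \left(16 + w\right) - w = - w + \left(3 + w\right) \left(16 + w\right)$)
$\sqrt{- \frac{2218}{t{\left(Q{\left(-7 \right)},47 \right)}} - 835} = \sqrt{- \frac{2218}{48 + 7^{2} + 18 \cdot 7} - 835} = \sqrt{- \frac{2218}{48 + 49 + 126} - 835} = \sqrt{- \frac{2218}{223} - 835} = \sqrt{- \frac{188423}{223}} = \frac{i \sqrt{42018329}}{223}$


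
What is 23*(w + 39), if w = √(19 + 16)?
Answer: 897 + 23*√35 ≈ 1033.1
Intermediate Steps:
w = √35 ≈ 5.9161
23*(w + 39) = 23*(√35 + 39) = 23*(39 + √35) = 897 + 23*√35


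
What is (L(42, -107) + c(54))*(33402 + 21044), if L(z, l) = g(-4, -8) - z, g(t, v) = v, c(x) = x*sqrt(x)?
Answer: -2722300 + 8820252*sqrt(6) ≈ 1.8883e+7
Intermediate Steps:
c(x) = x**(3/2)
L(z, l) = -8 - z
(L(42, -107) + c(54))*(33402 + 21044) = ((-8 - 1*42) + 54**(3/2))*(33402 + 21044) = ((-8 - 42) + 162*sqrt(6))*54446 = (-50 + 162*sqrt(6))*54446 = -2722300 + 8820252*sqrt(6)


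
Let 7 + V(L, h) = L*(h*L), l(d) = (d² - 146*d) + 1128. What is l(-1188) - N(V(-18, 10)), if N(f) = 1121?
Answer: 1584799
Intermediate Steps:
l(d) = 1128 + d² - 146*d
V(L, h) = -7 + h*L² (V(L, h) = -7 + L*(h*L) = -7 + L*(L*h) = -7 + h*L²)
l(-1188) - N(V(-18, 10)) = (1128 + (-1188)² - 146*(-1188)) - 1*1121 = (1128 + 1411344 + 173448) - 1121 = 1585920 - 1121 = 1584799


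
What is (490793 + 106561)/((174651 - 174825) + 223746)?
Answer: 99559/37262 ≈ 2.6719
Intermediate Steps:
(490793 + 106561)/((174651 - 174825) + 223746) = 597354/(-174 + 223746) = 597354/223572 = 597354*(1/223572) = 99559/37262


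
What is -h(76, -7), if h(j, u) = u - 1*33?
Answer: 40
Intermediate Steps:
h(j, u) = -33 + u (h(j, u) = u - 33 = -33 + u)
-h(76, -7) = -(-33 - 7) = -1*(-40) = 40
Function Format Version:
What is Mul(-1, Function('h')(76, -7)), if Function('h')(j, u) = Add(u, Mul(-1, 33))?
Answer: 40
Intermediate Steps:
Function('h')(j, u) = Add(-33, u) (Function('h')(j, u) = Add(u, -33) = Add(-33, u))
Mul(-1, Function('h')(76, -7)) = Mul(-1, Add(-33, -7)) = Mul(-1, -40) = 40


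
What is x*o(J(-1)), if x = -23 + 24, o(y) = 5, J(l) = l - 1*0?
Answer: 5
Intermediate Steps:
J(l) = l (J(l) = l + 0 = l)
x = 1
x*o(J(-1)) = 1*5 = 5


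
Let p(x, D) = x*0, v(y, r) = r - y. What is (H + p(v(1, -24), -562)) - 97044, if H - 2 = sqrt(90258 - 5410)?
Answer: -97042 + 4*sqrt(5303) ≈ -96751.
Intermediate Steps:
H = 2 + 4*sqrt(5303) (H = 2 + sqrt(90258 - 5410) = 2 + sqrt(84848) = 2 + 4*sqrt(5303) ≈ 293.29)
p(x, D) = 0
(H + p(v(1, -24), -562)) - 97044 = ((2 + 4*sqrt(5303)) + 0) - 97044 = (2 + 4*sqrt(5303)) - 97044 = -97042 + 4*sqrt(5303)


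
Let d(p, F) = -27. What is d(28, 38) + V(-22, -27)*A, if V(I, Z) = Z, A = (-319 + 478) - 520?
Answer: 9720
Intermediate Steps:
A = -361 (A = 159 - 520 = -361)
d(28, 38) + V(-22, -27)*A = -27 - 27*(-361) = -27 + 9747 = 9720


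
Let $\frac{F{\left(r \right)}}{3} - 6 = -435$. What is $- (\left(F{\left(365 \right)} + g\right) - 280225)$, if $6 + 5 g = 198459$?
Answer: $\frac{1209107}{5} \approx 2.4182 \cdot 10^{5}$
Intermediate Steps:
$g = \frac{198453}{5}$ ($g = - \frac{6}{5} + \frac{1}{5} \cdot 198459 = - \frac{6}{5} + \frac{198459}{5} = \frac{198453}{5} \approx 39691.0$)
$F{\left(r \right)} = -1287$ ($F{\left(r \right)} = 18 + 3 \left(-435\right) = 18 - 1305 = -1287$)
$- (\left(F{\left(365 \right)} + g\right) - 280225) = - (\left(-1287 + \frac{198453}{5}\right) - 280225) = - (\frac{192018}{5} - 280225) = \left(-1\right) \left(- \frac{1209107}{5}\right) = \frac{1209107}{5}$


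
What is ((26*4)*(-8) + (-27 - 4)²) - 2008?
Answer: -1879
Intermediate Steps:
((26*4)*(-8) + (-27 - 4)²) - 2008 = (104*(-8) + (-31)²) - 2008 = (-832 + 961) - 2008 = 129 - 2008 = -1879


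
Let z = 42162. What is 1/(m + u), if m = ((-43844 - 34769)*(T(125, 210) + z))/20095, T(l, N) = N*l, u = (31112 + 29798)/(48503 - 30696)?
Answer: -357831665/95766114018242 ≈ -3.7365e-6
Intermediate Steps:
u = 60910/17807 ≈ 3.4206
m = -5378072556/20095 (m = ((-43844 - 34769)*(210*125 + 42162))/20095 = -78613*(26250 + 42162)*(1/20095) = -78613*68412*(1/20095) = -5378072556*1/20095 = -5378072556/20095 ≈ -2.6763e+5)
1/(m + u) = 1/(-5378072556/20095 + 60910/17807) = 1/(-95766114018242/357831665) = -357831665/95766114018242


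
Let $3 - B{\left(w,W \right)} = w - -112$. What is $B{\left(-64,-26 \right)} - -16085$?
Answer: $16040$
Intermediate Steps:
$B{\left(w,W \right)} = -109 - w$ ($B{\left(w,W \right)} = 3 - \left(w - -112\right) = 3 - \left(w + 112\right) = 3 - \left(112 + w\right) = -109 - w$)
$B{\left(-64,-26 \right)} - -16085 = \left(-109 - -64\right) - -16085 = \left(-109 + 64\right) + 16085 = -45 + 16085 = 16040$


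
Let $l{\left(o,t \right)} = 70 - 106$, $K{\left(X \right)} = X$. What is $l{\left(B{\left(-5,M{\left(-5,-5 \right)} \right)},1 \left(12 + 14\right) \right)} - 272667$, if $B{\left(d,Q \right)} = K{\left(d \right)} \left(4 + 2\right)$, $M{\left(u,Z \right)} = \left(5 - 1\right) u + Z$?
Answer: $-272703$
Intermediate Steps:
$M{\left(u,Z \right)} = Z + 4 u$ ($M{\left(u,Z \right)} = \left(5 - 1\right) u + Z = 4 u + Z = Z + 4 u$)
$B{\left(d,Q \right)} = 6 d$ ($B{\left(d,Q \right)} = d \left(4 + 2\right) = d 6 = 6 d$)
$l{\left(o,t \right)} = -36$
$l{\left(B{\left(-5,M{\left(-5,-5 \right)} \right)},1 \left(12 + 14\right) \right)} - 272667 = -36 - 272667 = -272703$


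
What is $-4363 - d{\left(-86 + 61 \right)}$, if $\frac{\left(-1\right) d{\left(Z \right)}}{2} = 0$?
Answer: $-4363$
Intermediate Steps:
$d{\left(Z \right)} = 0$ ($d{\left(Z \right)} = \left(-2\right) 0 = 0$)
$-4363 - d{\left(-86 + 61 \right)} = -4363 - 0 = -4363 + 0 = -4363$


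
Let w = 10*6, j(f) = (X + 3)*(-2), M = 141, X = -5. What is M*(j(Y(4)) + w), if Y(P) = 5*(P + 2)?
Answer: 9024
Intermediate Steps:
Y(P) = 10 + 5*P (Y(P) = 5*(2 + P) = 10 + 5*P)
j(f) = 4 (j(f) = (-5 + 3)*(-2) = -2*(-2) = 4)
w = 60
M*(j(Y(4)) + w) = 141*(4 + 60) = 141*64 = 9024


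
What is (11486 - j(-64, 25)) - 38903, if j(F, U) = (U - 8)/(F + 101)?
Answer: -1014446/37 ≈ -27417.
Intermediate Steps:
j(F, U) = (-8 + U)/(101 + F)
(11486 - j(-64, 25)) - 38903 = (11486 - (-8 + 25)/(101 - 64)) - 38903 = (11486 - 17/37) - 38903 = 424965/37 - 38903 = -1014446/37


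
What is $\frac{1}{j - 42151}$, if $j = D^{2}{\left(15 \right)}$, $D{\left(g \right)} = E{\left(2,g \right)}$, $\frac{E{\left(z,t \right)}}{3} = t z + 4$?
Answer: $- \frac{1}{31747} \approx -3.1499 \cdot 10^{-5}$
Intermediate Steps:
$E{\left(z,t \right)} = 12 + 3 t z$ ($E{\left(z,t \right)} = 3 \left(t z + 4\right) = 3 \left(4 + t z\right) = 12 + 3 t z$)
$D{\left(g \right)} = 12 + 6 g$ ($D{\left(g \right)} = 12 + 3 g 2 = 12 + 6 g$)
$j = 10404$ ($j = \left(12 + 6 \cdot 15\right)^{2} = \left(12 + 90\right)^{2} = 102^{2} = 10404$)
$\frac{1}{j - 42151} = \frac{1}{10404 - 42151} = \frac{1}{-31747} = - \frac{1}{31747}$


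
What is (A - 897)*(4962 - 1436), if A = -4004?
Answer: -17280926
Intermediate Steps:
(A - 897)*(4962 - 1436) = (-4004 - 897)*(4962 - 1436) = -4901*3526 = -17280926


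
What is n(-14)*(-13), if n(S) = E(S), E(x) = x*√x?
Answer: 182*I*√14 ≈ 680.98*I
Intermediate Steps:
E(x) = x^(3/2)
n(S) = S^(3/2)
n(-14)*(-13) = (-14)^(3/2)*(-13) = -14*I*√14*(-13) = 182*I*√14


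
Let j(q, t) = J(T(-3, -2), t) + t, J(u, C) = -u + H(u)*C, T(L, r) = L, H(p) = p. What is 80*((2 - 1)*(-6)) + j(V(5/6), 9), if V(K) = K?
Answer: -495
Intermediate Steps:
J(u, C) = -u + C*u (J(u, C) = -u + u*C = -u + C*u)
j(q, t) = 3 - 2*t (j(q, t) = -3*(-1 + t) + t = (3 - 3*t) + t = 3 - 2*t)
80*((2 - 1)*(-6)) + j(V(5/6), 9) = 80*((2 - 1)*(-6)) + (3 - 2*9) = 80*(1*(-6)) + (3 - 18) = 80*(-6) - 15 = -480 - 15 = -495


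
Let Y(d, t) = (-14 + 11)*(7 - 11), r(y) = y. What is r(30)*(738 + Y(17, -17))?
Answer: 22500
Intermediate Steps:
Y(d, t) = 12 (Y(d, t) = -3*(-4) = 12)
r(30)*(738 + Y(17, -17)) = 30*(738 + 12) = 30*750 = 22500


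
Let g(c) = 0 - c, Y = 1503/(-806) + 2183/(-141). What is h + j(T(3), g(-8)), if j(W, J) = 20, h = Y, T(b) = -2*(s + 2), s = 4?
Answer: 301499/113646 ≈ 2.6530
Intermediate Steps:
T(b) = -12 (T(b) = -2*(4 + 2) = -2*6 = -12)
Y = -1971421/113646 (Y = 1503*(-1/806) + 2183*(-1/141) = -1503/806 - 2183/141 = -1971421/113646 ≈ -17.347)
g(c) = -c
h = -1971421/113646 ≈ -17.347
h + j(T(3), g(-8)) = -1971421/113646 + 20 = 301499/113646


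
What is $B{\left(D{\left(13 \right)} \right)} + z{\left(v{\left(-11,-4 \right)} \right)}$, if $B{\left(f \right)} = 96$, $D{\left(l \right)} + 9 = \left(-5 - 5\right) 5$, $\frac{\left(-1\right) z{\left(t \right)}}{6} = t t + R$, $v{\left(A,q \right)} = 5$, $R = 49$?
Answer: $-348$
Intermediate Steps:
$z{\left(t \right)} = -294 - 6 t^{2}$ ($z{\left(t \right)} = - 6 \left(t t + 49\right) = - 6 \left(t^{2} + 49\right) = - 6 \left(49 + t^{2}\right) = -294 - 6 t^{2}$)
$D{\left(l \right)} = -59$ ($D{\left(l \right)} = -9 + \left(-5 - 5\right) 5 = -9 - 50 = -59$)
$B{\left(D{\left(13 \right)} \right)} + z{\left(v{\left(-11,-4 \right)} \right)} = 96 - \left(294 + 6 \cdot 5^{2}\right) = 96 - 444 = -348$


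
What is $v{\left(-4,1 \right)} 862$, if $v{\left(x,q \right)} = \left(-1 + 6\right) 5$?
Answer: $21550$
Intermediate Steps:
$v{\left(x,q \right)} = 25$ ($v{\left(x,q \right)} = 5 \cdot 5 = 25$)
$v{\left(-4,1 \right)} 862 = 25 \cdot 862 = 21550$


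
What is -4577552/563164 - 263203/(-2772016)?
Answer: -447886461805/55753557808 ≈ -8.0333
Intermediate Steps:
-4577552/563164 - 263203/(-2772016) = -4577552*1/563164 - 263203*(-1/2772016) = -163484/20113 + 263203/2772016 = -447886461805/55753557808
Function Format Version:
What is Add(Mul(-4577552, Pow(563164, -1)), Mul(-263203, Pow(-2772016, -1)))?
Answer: Rational(-447886461805, 55753557808) ≈ -8.0333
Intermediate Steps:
Add(Mul(-4577552, Pow(563164, -1)), Mul(-263203, Pow(-2772016, -1))) = Add(Mul(-4577552, Rational(1, 563164)), Mul(-263203, Rational(-1, 2772016))) = Add(Rational(-163484, 20113), Rational(263203, 2772016)) = Rational(-447886461805, 55753557808)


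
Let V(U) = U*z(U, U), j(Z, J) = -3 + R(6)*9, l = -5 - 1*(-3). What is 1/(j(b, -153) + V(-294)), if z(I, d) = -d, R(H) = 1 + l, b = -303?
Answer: -1/86448 ≈ -1.1568e-5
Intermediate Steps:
l = -2 (l = -5 + 3 = -2)
R(H) = -1 (R(H) = 1 - 2 = -1)
j(Z, J) = -12 (j(Z, J) = -3 - 1*9 = -3 - 9 = -12)
V(U) = -U² (V(U) = U*(-U) = -U²)
1/(j(b, -153) + V(-294)) = 1/(-12 - 1*(-294)²) = 1/(-12 - 1*86436) = 1/(-12 - 86436) = 1/(-86448) = -1/86448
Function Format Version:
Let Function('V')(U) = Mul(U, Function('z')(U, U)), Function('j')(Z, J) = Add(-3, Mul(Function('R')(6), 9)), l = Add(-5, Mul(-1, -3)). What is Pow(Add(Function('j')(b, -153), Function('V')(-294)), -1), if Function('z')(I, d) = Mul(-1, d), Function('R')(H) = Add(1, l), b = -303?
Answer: Rational(-1, 86448) ≈ -1.1568e-5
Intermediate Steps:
l = -2 (l = Add(-5, 3) = -2)
Function('R')(H) = -1 (Function('R')(H) = Add(1, -2) = -1)
Function('j')(Z, J) = -12 (Function('j')(Z, J) = Add(-3, Mul(-1, 9)) = Add(-3, -9) = -12)
Function('V')(U) = Mul(-1, Pow(U, 2)) (Function('V')(U) = Mul(U, Mul(-1, U)) = Mul(-1, Pow(U, 2)))
Pow(Add(Function('j')(b, -153), Function('V')(-294)), -1) = Pow(Add(-12, Mul(-1, Pow(-294, 2))), -1) = Pow(Add(-12, Mul(-1, 86436)), -1) = Pow(Add(-12, -86436), -1) = Pow(-86448, -1) = Rational(-1, 86448)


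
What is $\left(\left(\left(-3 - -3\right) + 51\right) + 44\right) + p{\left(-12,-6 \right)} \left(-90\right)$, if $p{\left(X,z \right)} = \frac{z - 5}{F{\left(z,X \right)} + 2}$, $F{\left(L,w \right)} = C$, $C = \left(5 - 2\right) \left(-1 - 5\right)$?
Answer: $\frac{265}{8} \approx 33.125$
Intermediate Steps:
$C = -18$ ($C = 3 \left(-6\right) = -18$)
$F{\left(L,w \right)} = -18$
$p{\left(X,z \right)} = \frac{5}{16} - \frac{z}{16}$ ($p{\left(X,z \right)} = \frac{z - 5}{-18 + 2} = \frac{-5 + z}{-16} = \left(-5 + z\right) \left(- \frac{1}{16}\right) = \frac{5}{16} - \frac{z}{16}$)
$\left(\left(\left(-3 - -3\right) + 51\right) + 44\right) + p{\left(-12,-6 \right)} \left(-90\right) = \left(\left(\left(-3 - -3\right) + 51\right) + 44\right) + \left(\frac{5}{16} - - \frac{3}{8}\right) \left(-90\right) = \left(\left(\left(-3 + 3\right) + 51\right) + 44\right) + \left(\frac{5}{16} + \frac{3}{8}\right) \left(-90\right) = \left(\left(0 + 51\right) + 44\right) + \frac{11}{16} \left(-90\right) = \left(51 + 44\right) - \frac{495}{8} = 95 - \frac{495}{8} = \frac{265}{8}$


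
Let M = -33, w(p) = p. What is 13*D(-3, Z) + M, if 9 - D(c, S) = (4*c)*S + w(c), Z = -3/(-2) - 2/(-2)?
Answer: 513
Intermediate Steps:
Z = 5/2 (Z = -3*(-½) - 2*(-½) = 3/2 + 1 = 5/2 ≈ 2.5000)
D(c, S) = 9 - c - 4*S*c (D(c, S) = 9 - ((4*c)*S + c) = 9 - (4*S*c + c) = 9 - (c + 4*S*c) = 9 + (-c - 4*S*c) = 9 - c - 4*S*c)
13*D(-3, Z) + M = 13*(9 - 1*(-3) - 4*5/2*(-3)) - 33 = 13*(9 + 3 + 30) - 33 = 13*42 - 33 = 546 - 33 = 513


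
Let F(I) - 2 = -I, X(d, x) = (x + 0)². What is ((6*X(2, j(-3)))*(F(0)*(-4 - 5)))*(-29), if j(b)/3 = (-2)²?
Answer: 451008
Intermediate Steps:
j(b) = 12 (j(b) = 3*(-2)² = 3*4 = 12)
X(d, x) = x²
F(I) = 2 - I
((6*X(2, j(-3)))*(F(0)*(-4 - 5)))*(-29) = ((6*12²)*((2 - 1*0)*(-4 - 5)))*(-29) = ((6*144)*((2 + 0)*(-9)))*(-29) = (864*(2*(-9)))*(-29) = (864*(-18))*(-29) = -15552*(-29) = 451008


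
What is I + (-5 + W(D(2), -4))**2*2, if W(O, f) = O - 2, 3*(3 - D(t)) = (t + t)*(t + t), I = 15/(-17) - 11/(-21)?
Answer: 186208/1071 ≈ 173.86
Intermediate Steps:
I = -128/357 (I = 15*(-1/17) - 11*(-1/21) = -15/17 + 11/21 = -128/357 ≈ -0.35854)
D(t) = 3 - 4*t**2/3 (D(t) = 3 - (t + t)*(t + t)/3 = 3 - 2*t*2*t/3 = 3 - 4*t**2/3)
W(O, f) = -2 + O
I + (-5 + W(D(2), -4))**2*2 = -128/357 + (-5 + (-2 + (3 - 4/3*2**2)))**2*2 = -128/357 + (-5 + (-2 + (3 - 4/3*4)))**2*2 = -128/357 + (-5 + (-2 + (3 - 16/3)))**2*2 = -128/357 + (-5 + (-2 - 7/3))**2*2 = -128/357 + (-5 - 13/3)**2*2 = -128/357 + (-28/3)**2*2 = -128/357 + (784/9)*2 = -128/357 + 1568/9 = 186208/1071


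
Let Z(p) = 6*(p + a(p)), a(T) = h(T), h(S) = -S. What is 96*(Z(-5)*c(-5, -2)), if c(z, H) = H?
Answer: 0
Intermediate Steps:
a(T) = -T
Z(p) = 0 (Z(p) = 6*(p - p) = 6*0 = 0)
96*(Z(-5)*c(-5, -2)) = 96*(0*(-2)) = 96*0 = 0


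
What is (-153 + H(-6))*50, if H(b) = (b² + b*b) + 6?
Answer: -3750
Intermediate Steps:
H(b) = 6 + 2*b² (H(b) = (b² + b²) + 6 = 2*b² + 6 = 6 + 2*b²)
(-153 + H(-6))*50 = (-153 + (6 + 2*(-6)²))*50 = (-153 + (6 + 2*36))*50 = (-153 + (6 + 72))*50 = (-153 + 78)*50 = -75*50 = -3750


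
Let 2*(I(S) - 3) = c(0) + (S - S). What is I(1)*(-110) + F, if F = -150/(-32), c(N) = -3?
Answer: -2565/16 ≈ -160.31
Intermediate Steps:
I(S) = 3/2 (I(S) = 3 + (-3 + (S - S))/2 = 3 + (-3 + 0)/2 = 3 + (½)*(-3) = 3 - 3/2 = 3/2)
F = 75/16 (F = -150*(-1/32) = 75/16 ≈ 4.6875)
I(1)*(-110) + F = (3/2)*(-110) + 75/16 = -165 + 75/16 = -2565/16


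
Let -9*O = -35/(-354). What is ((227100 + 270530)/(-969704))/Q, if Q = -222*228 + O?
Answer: 396362295/39094249734286 ≈ 1.0139e-5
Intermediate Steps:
O = -35/3186 (O = -(-35)/(9*(-354)) = -(-35)*(-1)/(9*354) = -⅑*35/354 = -35/3186 ≈ -0.010986)
Q = -161262611/3186 (Q = -222*228 - 35/3186 = -50616 - 35/3186 = -161262611/3186 ≈ -50616.)
((227100 + 270530)/(-969704))/Q = ((227100 + 270530)/(-969704))/(-161262611/3186) = (497630*(-1/969704))*(-3186/161262611) = -248815/484852*(-3186/161262611) = 396362295/39094249734286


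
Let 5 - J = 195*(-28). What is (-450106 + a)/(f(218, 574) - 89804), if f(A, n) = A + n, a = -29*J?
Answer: 608591/89012 ≈ 6.8372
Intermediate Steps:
J = 5465 (J = 5 - 195*(-28) = 5 - 1*(-5460) = 5 + 5460 = 5465)
a = -158485 (a = -29*5465 = -158485)
(-450106 + a)/(f(218, 574) - 89804) = (-450106 - 158485)/((218 + 574) - 89804) = -608591/(792 - 89804) = -608591/(-89012) = -608591*(-1/89012) = 608591/89012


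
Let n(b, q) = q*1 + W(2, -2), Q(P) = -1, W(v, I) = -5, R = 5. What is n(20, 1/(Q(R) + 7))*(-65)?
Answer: 1885/6 ≈ 314.17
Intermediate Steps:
n(b, q) = -5 + q (n(b, q) = q*1 - 5 = q - 5 = -5 + q)
n(20, 1/(Q(R) + 7))*(-65) = (-5 + 1/(-1 + 7))*(-65) = (-5 + 1/6)*(-65) = -29/6*(-65) = 1885/6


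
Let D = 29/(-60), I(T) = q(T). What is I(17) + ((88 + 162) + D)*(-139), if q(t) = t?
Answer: -2079949/60 ≈ -34666.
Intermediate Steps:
I(T) = T
D = -29/60 (D = 29*(-1/60) = -29/60 ≈ -0.48333)
I(17) + ((88 + 162) + D)*(-139) = 17 + ((88 + 162) - 29/60)*(-139) = 17 + (250 - 29/60)*(-139) = 17 + (14971/60)*(-139) = 17 - 2080969/60 = -2079949/60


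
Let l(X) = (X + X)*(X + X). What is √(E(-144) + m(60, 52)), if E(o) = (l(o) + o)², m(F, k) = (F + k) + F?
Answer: 2*√1713960043 ≈ 82800.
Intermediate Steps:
l(X) = 4*X² (l(X) = (2*X)*(2*X) = 4*X²)
m(F, k) = k + 2*F
E(o) = (o + 4*o²)² (E(o) = (4*o² + o)² = (o + 4*o²)²)
√(E(-144) + m(60, 52)) = √((-144)²*(1 + 4*(-144))² + (52 + 2*60)) = √(20736*(1 - 576)² + (52 + 120)) = √(20736*(-575)² + 172) = √(20736*330625 + 172) = √(6855840000 + 172) = √6855840172 = 2*√1713960043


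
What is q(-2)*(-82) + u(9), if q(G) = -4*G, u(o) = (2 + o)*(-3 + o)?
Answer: -590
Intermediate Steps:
u(o) = (-3 + o)*(2 + o)
q(-2)*(-82) + u(9) = -4*(-2)*(-82) + (-6 + 9² - 1*9) = 8*(-82) + (-6 + 81 - 9) = -656 + 66 = -590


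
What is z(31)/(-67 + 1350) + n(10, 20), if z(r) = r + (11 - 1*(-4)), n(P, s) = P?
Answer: 12876/1283 ≈ 10.036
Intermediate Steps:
z(r) = 15 + r (z(r) = r + (11 + 4) = r + 15 = 15 + r)
z(31)/(-67 + 1350) + n(10, 20) = (15 + 31)/(-67 + 1350) + 10 = 46/1283 + 10 = 12876/1283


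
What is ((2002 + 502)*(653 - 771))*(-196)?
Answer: 57912512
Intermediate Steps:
((2002 + 502)*(653 - 771))*(-196) = (2504*(-118))*(-196) = -295472*(-196) = 57912512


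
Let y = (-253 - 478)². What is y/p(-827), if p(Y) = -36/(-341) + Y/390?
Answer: -71064669390/267967 ≈ -2.6520e+5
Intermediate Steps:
y = 534361 (y = (-731)² = 534361)
p(Y) = 36/341 + Y/390 (p(Y) = -36*(-1/341) + Y*(1/390) = 36/341 + Y/390)
y/p(-827) = 534361/(36/341 + (1/390)*(-827)) = 534361/(36/341 - 827/390) = 534361/(-267967/132990) = 534361*(-132990/267967) = -71064669390/267967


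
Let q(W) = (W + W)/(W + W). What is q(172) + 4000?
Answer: 4001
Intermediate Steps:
q(W) = 1 (q(W) = (2*W)/((2*W)) = (2*W)*(1/(2*W)) = 1)
q(172) + 4000 = 1 + 4000 = 4001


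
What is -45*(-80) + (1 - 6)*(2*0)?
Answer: 3600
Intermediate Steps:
-45*(-80) + (1 - 6)*(2*0) = 3600 - 5*0 = 3600 + 0 = 3600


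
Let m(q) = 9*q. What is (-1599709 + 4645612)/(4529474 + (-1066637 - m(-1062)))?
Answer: 1015301/1157465 ≈ 0.87718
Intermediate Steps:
(-1599709 + 4645612)/(4529474 + (-1066637 - m(-1062))) = (-1599709 + 4645612)/(4529474 + (-1066637 - 9*(-1062))) = 3045903/(4529474 + (-1066637 - 1*(-9558))) = 3045903/(4529474 + (-1066637 + 9558)) = 3045903/(4529474 - 1057079) = 3045903/3472395 = 3045903*(1/3472395) = 1015301/1157465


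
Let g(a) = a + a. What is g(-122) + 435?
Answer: 191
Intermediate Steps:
g(a) = 2*a
g(-122) + 435 = 2*(-122) + 435 = -244 + 435 = 191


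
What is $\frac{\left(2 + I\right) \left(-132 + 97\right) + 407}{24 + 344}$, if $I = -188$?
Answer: $\frac{6917}{368} \approx 18.796$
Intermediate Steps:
$\frac{\left(2 + I\right) \left(-132 + 97\right) + 407}{24 + 344} = \frac{\left(2 - 188\right) \left(-132 + 97\right) + 407}{24 + 344} = \frac{\left(-186\right) \left(-35\right) + 407}{368} = \left(6510 + 407\right) \frac{1}{368} = 6917 \cdot \frac{1}{368} = \frac{6917}{368}$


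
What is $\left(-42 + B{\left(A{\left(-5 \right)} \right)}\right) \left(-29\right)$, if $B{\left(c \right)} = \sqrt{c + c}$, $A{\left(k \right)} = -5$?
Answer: $1218 - 29 i \sqrt{10} \approx 1218.0 - 91.706 i$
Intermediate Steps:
$B{\left(c \right)} = \sqrt{2} \sqrt{c}$ ($B{\left(c \right)} = \sqrt{2 c} = \sqrt{2} \sqrt{c}$)
$\left(-42 + B{\left(A{\left(-5 \right)} \right)}\right) \left(-29\right) = \left(-42 + \sqrt{2} \sqrt{-5}\right) \left(-29\right) = \left(-42 + \sqrt{2} i \sqrt{5}\right) \left(-29\right) = \left(-42 + i \sqrt{10}\right) \left(-29\right) = 1218 - 29 i \sqrt{10}$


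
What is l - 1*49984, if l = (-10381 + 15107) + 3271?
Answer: -41987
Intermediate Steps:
l = 7997 (l = 4726 + 3271 = 7997)
l - 1*49984 = 7997 - 1*49984 = 7997 - 49984 = -41987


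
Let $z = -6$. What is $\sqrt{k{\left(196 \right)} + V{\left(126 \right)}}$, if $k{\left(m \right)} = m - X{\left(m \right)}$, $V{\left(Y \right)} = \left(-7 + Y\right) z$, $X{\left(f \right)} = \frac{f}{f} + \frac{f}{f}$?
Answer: $2 i \sqrt{130} \approx 22.803 i$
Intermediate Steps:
$X{\left(f \right)} = 2$ ($X{\left(f \right)} = 1 + 1 = 2$)
$V{\left(Y \right)} = 42 - 6 Y$ ($V{\left(Y \right)} = \left(-7 + Y\right) \left(-6\right) = 42 - 6 Y$)
$k{\left(m \right)} = -2 + m$ ($k{\left(m \right)} = m - 2 = -2 + m$)
$\sqrt{k{\left(196 \right)} + V{\left(126 \right)}} = \sqrt{\left(-2 + 196\right) + \left(42 - 756\right)} = \sqrt{194 + \left(42 - 756\right)} = \sqrt{194 - 714} = \sqrt{-520} = 2 i \sqrt{130}$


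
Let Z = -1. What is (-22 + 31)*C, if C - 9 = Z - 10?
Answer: -18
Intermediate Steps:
C = -2 (C = 9 + (-1 - 10) = 9 - 11 = -2)
(-22 + 31)*C = (-22 + 31)*(-2) = 9*(-2) = -18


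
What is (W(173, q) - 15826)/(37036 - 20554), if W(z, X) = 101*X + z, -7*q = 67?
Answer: -58169/57687 ≈ -1.0084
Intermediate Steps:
q = -67/7 (q = -⅐*67 = -67/7 ≈ -9.5714)
W(z, X) = z + 101*X
(W(173, q) - 15826)/(37036 - 20554) = ((173 + 101*(-67/7)) - 15826)/(37036 - 20554) = ((173 - 6767/7) - 15826)/16482 = (-5556/7 - 15826)*(1/16482) = -116338/7*1/16482 = -58169/57687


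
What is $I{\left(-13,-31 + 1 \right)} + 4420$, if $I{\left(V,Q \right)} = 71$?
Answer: $4491$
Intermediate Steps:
$I{\left(-13,-31 + 1 \right)} + 4420 = 71 + 4420 = 4491$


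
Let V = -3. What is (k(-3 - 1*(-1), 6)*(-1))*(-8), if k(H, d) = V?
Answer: -24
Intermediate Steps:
k(H, d) = -3
(k(-3 - 1*(-1), 6)*(-1))*(-8) = -3*(-1)*(-8) = 3*(-8) = -24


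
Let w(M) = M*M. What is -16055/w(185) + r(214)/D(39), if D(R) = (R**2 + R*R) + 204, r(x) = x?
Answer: -4479038/11109435 ≈ -0.40317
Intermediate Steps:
w(M) = M**2
D(R) = 204 + 2*R**2 (D(R) = (R**2 + R**2) + 204 = 2*R**2 + 204 = 204 + 2*R**2)
-16055/w(185) + r(214)/D(39) = -16055/(185**2) + 214/(204 + 2*39**2) = -16055/34225 + 214/(204 + 2*1521) = -16055*1/34225 + 214/(204 + 3042) = -3211/6845 + 214/3246 = -3211/6845 + 214*(1/3246) = -3211/6845 + 107/1623 = -4479038/11109435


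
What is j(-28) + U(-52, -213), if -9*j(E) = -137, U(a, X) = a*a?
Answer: 24473/9 ≈ 2719.2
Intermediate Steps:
U(a, X) = a²
j(E) = 137/9 (j(E) = -⅑*(-137) = 137/9)
j(-28) + U(-52, -213) = 137/9 + (-52)² = 137/9 + 2704 = 24473/9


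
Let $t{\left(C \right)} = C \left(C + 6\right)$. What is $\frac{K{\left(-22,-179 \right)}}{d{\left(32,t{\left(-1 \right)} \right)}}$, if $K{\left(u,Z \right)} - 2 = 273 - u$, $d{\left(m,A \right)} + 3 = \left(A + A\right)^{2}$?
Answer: $\frac{297}{97} \approx 3.0619$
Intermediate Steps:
$t{\left(C \right)} = C \left(6 + C\right)$
$d{\left(m,A \right)} = -3 + 4 A^{2}$ ($d{\left(m,A \right)} = -3 + \left(A + A\right)^{2} = -3 + \left(2 A\right)^{2} = -3 + 4 A^{2}$)
$K{\left(u,Z \right)} = 275 - u$ ($K{\left(u,Z \right)} = 2 - \left(-273 + u\right) = 275 - u$)
$\frac{K{\left(-22,-179 \right)}}{d{\left(32,t{\left(-1 \right)} \right)}} = \frac{275 - -22}{-3 + 4 \left(- (6 - 1)\right)^{2}} = \frac{275 + 22}{-3 + 4 \left(\left(-1\right) 5\right)^{2}} = \frac{297}{-3 + 4 \left(-5\right)^{2}} = \frac{297}{-3 + 4 \cdot 25} = \frac{297}{-3 + 100} = \frac{297}{97}$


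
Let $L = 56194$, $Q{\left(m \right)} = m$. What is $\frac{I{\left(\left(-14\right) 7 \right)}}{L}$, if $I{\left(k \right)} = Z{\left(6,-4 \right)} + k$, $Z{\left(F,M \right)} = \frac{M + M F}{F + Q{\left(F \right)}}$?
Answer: $- \frac{301}{168582} \approx -0.0017855$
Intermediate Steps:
$Z{\left(F,M \right)} = \frac{M + F M}{2 F}$ ($Z{\left(F,M \right)} = \frac{M + M F}{F + F} = \frac{M + F M}{2 F}$)
$I{\left(k \right)} = - \frac{7}{3} + k$ ($I{\left(k \right)} = \frac{1}{2} \left(-4\right) \frac{1}{6} \left(1 + 6\right) + k = \frac{1}{2} \left(-4\right) \frac{1}{6} \cdot 7 + k = - \frac{7}{3} + k$)
$\frac{I{\left(\left(-14\right) 7 \right)}}{L} = \frac{- \frac{7}{3} - 98}{56194} = \left(- \frac{7}{3} - 98\right) \frac{1}{56194} = \left(- \frac{301}{3}\right) \frac{1}{56194} = - \frac{301}{168582}$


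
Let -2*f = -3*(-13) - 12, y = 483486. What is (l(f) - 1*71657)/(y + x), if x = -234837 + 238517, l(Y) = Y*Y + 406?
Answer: -284275/1948664 ≈ -0.14588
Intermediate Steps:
f = -27/2 (f = -(-3*(-13) - 12)/2 = -(39 - 12)/2 = -½*27 = -27/2 ≈ -13.500)
l(Y) = 406 + Y² (l(Y) = Y² + 406 = 406 + Y²)
x = 3680
(l(f) - 1*71657)/(y + x) = ((406 + (-27/2)²) - 1*71657)/(483486 + 3680) = ((406 + 729/4) - 71657)/487166 = (2353/4 - 71657)*(1/487166) = -284275/4*1/487166 = -284275/1948664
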